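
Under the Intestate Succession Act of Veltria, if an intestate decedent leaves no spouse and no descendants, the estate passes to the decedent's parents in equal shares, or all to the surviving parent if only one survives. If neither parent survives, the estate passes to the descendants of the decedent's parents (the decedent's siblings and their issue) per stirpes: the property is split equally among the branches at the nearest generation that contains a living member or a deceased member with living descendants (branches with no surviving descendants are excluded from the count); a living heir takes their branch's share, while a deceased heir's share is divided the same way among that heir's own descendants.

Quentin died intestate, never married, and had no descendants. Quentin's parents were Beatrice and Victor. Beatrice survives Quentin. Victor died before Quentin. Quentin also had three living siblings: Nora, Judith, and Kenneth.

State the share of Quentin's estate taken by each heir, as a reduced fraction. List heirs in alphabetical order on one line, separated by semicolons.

Only one parent, Beatrice, survives, so Beatrice takes the entire estate. The siblings take nothing because a surviving parent has priority.

Beatrice 1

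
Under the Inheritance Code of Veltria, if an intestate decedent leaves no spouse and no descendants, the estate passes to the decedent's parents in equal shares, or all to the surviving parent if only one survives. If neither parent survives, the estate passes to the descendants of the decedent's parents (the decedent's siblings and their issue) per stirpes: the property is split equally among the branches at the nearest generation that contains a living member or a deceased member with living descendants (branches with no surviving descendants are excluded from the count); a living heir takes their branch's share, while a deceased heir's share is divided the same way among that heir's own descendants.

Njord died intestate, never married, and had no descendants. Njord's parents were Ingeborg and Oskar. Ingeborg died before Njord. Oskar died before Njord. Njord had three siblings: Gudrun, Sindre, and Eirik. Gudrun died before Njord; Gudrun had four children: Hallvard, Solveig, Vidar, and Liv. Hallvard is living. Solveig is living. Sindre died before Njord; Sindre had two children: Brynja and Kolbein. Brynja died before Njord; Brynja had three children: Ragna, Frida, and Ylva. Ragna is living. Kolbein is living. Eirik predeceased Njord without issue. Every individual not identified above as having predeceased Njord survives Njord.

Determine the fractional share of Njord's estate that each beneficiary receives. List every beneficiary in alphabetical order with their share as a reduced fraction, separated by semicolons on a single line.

Frida 1/12; Hallvard 1/8; Kolbein 1/4; Liv 1/8; Ragna 1/12; Solveig 1/8; Vidar 1/8; Ylva 1/12

Neither parent survives and there are no descendants, so the estate passes to Njord's siblings and their issue per stirpes.
Eirik left no surviving issue, so that branch lapses and is disregarded.
The estate is divided into 2 equal shares of 1/2 among Gudrun, Sindre.
Gudrun predeceased; the 1/2 allotted to Gudrun's branch passes to Gudrun's issue by representation.
The 1/2 is divided into 4 equal shares of 1/8 among Hallvard, Solveig, Vidar, Liv.
Hallvard is living and takes 1/8.
Solveig is living and takes 1/8.
Vidar is living and takes 1/8.
Liv is living and takes 1/8.
Sindre predeceased; the 1/2 allotted to Sindre's branch passes to Sindre's issue by representation.
The 1/2 is divided into 2 equal shares of 1/4 among Brynja, Kolbein.
Brynja predeceased; the 1/4 allotted to Brynja's branch passes to Brynja's issue by representation.
The 1/4 is divided into 3 equal shares of 1/12 among Ragna, Frida, Ylva.
Ragna is living and takes 1/12.
Frida is living and takes 1/12.
Ylva is living and takes 1/12.
Kolbein is living and takes 1/4.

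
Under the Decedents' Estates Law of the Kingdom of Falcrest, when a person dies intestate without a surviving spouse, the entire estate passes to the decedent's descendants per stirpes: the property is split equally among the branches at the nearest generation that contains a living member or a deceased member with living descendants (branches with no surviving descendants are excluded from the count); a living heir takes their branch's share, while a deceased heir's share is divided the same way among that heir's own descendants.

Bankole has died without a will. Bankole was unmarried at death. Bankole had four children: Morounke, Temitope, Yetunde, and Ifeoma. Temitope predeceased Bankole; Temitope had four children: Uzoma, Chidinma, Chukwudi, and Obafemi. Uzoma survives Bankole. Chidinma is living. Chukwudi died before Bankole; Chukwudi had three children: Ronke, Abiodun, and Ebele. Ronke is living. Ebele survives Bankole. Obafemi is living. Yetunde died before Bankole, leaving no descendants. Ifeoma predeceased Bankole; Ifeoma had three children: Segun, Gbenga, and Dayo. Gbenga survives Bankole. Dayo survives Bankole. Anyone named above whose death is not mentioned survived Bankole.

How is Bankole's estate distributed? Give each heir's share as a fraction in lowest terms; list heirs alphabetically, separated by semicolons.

Abiodun 1/36; Chidinma 1/12; Dayo 1/9; Ebele 1/36; Gbenga 1/9; Morounke 1/3; Obafemi 1/12; Ronke 1/36; Segun 1/9; Uzoma 1/12

There is no surviving spouse, so the entire estate passes to Bankole's descendants per stirpes.
Yetunde left no surviving issue, so that branch lapses and is disregarded.
The estate is divided into 3 equal shares of 1/3 among Morounke, Temitope, Ifeoma.
Morounke is living and takes 1/3.
Temitope predeceased; the 1/3 allotted to Temitope's branch passes to Temitope's issue by representation.
The 1/3 is divided into 4 equal shares of 1/12 among Uzoma, Chidinma, Chukwudi, Obafemi.
Uzoma is living and takes 1/12.
Chidinma is living and takes 1/12.
Chukwudi predeceased; the 1/12 allotted to Chukwudi's branch passes to Chukwudi's issue by representation.
The 1/12 is divided into 3 equal shares of 1/36 among Ronke, Abiodun, Ebele.
Ronke is living and takes 1/36.
Abiodun is living and takes 1/36.
Ebele is living and takes 1/36.
Obafemi is living and takes 1/12.
Ifeoma predeceased; the 1/3 allotted to Ifeoma's branch passes to Ifeoma's issue by representation.
The 1/3 is divided into 3 equal shares of 1/9 among Segun, Gbenga, Dayo.
Segun is living and takes 1/9.
Gbenga is living and takes 1/9.
Dayo is living and takes 1/9.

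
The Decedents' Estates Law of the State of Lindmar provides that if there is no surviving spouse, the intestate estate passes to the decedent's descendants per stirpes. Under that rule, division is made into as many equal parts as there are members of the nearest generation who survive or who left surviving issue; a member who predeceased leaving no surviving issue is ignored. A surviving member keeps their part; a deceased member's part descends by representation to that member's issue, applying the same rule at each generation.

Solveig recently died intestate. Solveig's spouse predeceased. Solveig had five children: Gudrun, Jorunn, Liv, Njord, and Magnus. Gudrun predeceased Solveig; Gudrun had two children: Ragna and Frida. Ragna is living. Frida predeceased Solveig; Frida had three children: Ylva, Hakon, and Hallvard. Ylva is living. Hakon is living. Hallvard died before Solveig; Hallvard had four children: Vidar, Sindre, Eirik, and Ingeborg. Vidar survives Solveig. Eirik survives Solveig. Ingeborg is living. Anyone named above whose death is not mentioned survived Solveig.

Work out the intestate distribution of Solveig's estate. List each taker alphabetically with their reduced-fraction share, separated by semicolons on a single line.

There is no surviving spouse, so the entire estate passes to Solveig's descendants per stirpes.
The estate is divided into 5 equal shares of 1/5 among Gudrun, Jorunn, Liv, Njord, Magnus.
Gudrun predeceased; the 1/5 allotted to Gudrun's branch passes to Gudrun's issue by representation.
The 1/5 is divided into 2 equal shares of 1/10 among Ragna, Frida.
Ragna is living and takes 1/10.
Frida predeceased; the 1/10 allotted to Frida's branch passes to Frida's issue by representation.
The 1/10 is divided into 3 equal shares of 1/30 among Ylva, Hakon, Hallvard.
Ylva is living and takes 1/30.
Hakon is living and takes 1/30.
Hallvard predeceased; the 1/30 allotted to Hallvard's branch passes to Hallvard's issue by representation.
The 1/30 is divided into 4 equal shares of 1/120 among Vidar, Sindre, Eirik, Ingeborg.
Vidar is living and takes 1/120.
Sindre is living and takes 1/120.
Eirik is living and takes 1/120.
Ingeborg is living and takes 1/120.
Jorunn is living and takes 1/5.
Liv is living and takes 1/5.
Njord is living and takes 1/5.
Magnus is living and takes 1/5.

Eirik 1/120; Hakon 1/30; Ingeborg 1/120; Jorunn 1/5; Liv 1/5; Magnus 1/5; Njord 1/5; Ragna 1/10; Sindre 1/120; Vidar 1/120; Ylva 1/30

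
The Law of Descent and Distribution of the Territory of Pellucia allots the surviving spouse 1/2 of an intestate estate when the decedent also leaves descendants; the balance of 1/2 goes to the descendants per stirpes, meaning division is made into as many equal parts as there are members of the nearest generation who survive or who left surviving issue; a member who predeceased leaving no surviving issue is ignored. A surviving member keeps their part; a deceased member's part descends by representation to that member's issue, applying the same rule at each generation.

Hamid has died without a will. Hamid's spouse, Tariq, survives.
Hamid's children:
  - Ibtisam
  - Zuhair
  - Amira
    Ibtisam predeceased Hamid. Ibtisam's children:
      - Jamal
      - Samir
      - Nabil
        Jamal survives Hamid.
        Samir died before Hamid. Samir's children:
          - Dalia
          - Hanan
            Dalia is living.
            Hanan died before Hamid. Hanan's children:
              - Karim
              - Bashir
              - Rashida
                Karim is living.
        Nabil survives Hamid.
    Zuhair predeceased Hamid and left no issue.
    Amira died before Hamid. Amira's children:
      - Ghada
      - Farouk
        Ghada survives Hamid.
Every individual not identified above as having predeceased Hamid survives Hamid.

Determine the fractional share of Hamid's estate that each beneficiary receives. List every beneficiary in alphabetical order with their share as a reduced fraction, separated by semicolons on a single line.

Tariq, as surviving spouse, takes 1/2.
The remaining 1/2 passes to Hamid's descendants per stirpes.
Zuhair left no surviving issue, so that branch lapses and is disregarded.
The 1/2 is divided into 2 equal shares of 1/4 among Ibtisam, Amira.
Ibtisam predeceased; the 1/4 allotted to Ibtisam's branch passes to Ibtisam's issue by representation.
The 1/4 is divided into 3 equal shares of 1/12 among Jamal, Samir, Nabil.
Jamal is living and takes 1/12.
Samir predeceased; the 1/12 allotted to Samir's branch passes to Samir's issue by representation.
The 1/12 is divided into 2 equal shares of 1/24 among Dalia, Hanan.
Dalia is living and takes 1/24.
Hanan predeceased; the 1/24 allotted to Hanan's branch passes to Hanan's issue by representation.
The 1/24 is divided into 3 equal shares of 1/72 among Karim, Bashir, Rashida.
Karim is living and takes 1/72.
Bashir is living and takes 1/72.
Rashida is living and takes 1/72.
Nabil is living and takes 1/12.
Amira predeceased; the 1/4 allotted to Amira's branch passes to Amira's issue by representation.
The 1/4 is divided into 2 equal shares of 1/8 among Ghada, Farouk.
Ghada is living and takes 1/8.
Farouk is living and takes 1/8.

Bashir 1/72; Dalia 1/24; Farouk 1/8; Ghada 1/8; Jamal 1/12; Karim 1/72; Nabil 1/12; Rashida 1/72; Tariq 1/2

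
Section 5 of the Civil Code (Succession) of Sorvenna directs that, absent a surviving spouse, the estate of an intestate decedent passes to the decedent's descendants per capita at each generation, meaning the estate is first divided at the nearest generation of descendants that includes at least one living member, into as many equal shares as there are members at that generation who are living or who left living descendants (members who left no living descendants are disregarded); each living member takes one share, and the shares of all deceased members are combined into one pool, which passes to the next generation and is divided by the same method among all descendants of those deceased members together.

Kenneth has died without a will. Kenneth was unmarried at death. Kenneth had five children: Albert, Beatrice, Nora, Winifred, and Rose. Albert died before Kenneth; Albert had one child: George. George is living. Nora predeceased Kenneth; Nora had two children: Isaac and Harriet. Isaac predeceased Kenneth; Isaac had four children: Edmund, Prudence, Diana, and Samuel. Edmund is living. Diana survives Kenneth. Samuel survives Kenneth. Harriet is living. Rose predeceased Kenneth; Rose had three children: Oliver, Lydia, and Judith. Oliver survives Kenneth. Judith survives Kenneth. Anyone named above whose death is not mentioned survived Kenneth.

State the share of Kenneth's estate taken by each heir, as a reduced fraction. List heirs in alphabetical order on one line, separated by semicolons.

There is no surviving spouse, so the entire estate passes to Kenneth's descendants per capita at each generation.
At generation 1 (Albert, Beatrice, Nora, Winifred, Rose) there are 5 shares of (1)/5 = 1/5 each.
Living: Beatrice and Winifred — each takes 1/5.
Deceased: Albert, Nora, and Rose. Their combined 3/5 is pooled and carried to generation 2.
At generation 2 (George, Isaac, Harriet, Oliver, Lydia, Judith) there are 6 shares of (3/5)/6 = 1/10 each.
Living: George, Harriet, Oliver, Lydia, and Judith — each takes 1/10.
Deceased: Isaac. That 1/10 share is carried to generation 3.
At generation 3 (Edmund, Prudence, Diana, Samuel) there are 4 shares of (1/10)/4 = 1/40 each.
Living: Edmund, Prudence, Diana, and Samuel — each takes 1/40.

Beatrice 1/5; Diana 1/40; Edmund 1/40; George 1/10; Harriet 1/10; Judith 1/10; Lydia 1/10; Oliver 1/10; Prudence 1/40; Samuel 1/40; Winifred 1/5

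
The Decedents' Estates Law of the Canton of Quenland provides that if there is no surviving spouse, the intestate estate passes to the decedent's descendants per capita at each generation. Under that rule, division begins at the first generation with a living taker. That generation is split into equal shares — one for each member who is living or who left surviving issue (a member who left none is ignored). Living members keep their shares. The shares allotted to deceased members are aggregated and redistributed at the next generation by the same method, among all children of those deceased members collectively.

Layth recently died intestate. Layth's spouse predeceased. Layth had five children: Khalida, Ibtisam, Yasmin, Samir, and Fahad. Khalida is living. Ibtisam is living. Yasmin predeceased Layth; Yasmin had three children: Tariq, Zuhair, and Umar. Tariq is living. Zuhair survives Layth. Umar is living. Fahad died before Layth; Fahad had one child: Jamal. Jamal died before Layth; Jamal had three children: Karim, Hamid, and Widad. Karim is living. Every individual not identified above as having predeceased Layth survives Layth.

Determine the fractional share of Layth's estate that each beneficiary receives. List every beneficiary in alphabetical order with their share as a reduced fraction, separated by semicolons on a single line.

There is no surviving spouse, so the entire estate passes to Layth's descendants per capita at each generation.
At generation 1 (Khalida, Ibtisam, Yasmin, Samir, Fahad) there are 5 shares of (1)/5 = 1/5 each.
Living: Khalida, Ibtisam, and Samir — each takes 1/5.
Deceased: Yasmin and Fahad. Their combined 2/5 is pooled and carried to generation 2.
At generation 2 (Tariq, Zuhair, Umar, Jamal) there are 4 shares of (2/5)/4 = 1/10 each.
Living: Tariq, Zuhair, and Umar — each takes 1/10.
Deceased: Jamal. That 1/10 share is carried to generation 3.
At generation 3 (Karim, Hamid, Widad) there are 3 shares of (1/10)/3 = 1/30 each.
Living: Karim, Hamid, and Widad — each takes 1/30.

Hamid 1/30; Ibtisam 1/5; Karim 1/30; Khalida 1/5; Samir 1/5; Tariq 1/10; Umar 1/10; Widad 1/30; Zuhair 1/10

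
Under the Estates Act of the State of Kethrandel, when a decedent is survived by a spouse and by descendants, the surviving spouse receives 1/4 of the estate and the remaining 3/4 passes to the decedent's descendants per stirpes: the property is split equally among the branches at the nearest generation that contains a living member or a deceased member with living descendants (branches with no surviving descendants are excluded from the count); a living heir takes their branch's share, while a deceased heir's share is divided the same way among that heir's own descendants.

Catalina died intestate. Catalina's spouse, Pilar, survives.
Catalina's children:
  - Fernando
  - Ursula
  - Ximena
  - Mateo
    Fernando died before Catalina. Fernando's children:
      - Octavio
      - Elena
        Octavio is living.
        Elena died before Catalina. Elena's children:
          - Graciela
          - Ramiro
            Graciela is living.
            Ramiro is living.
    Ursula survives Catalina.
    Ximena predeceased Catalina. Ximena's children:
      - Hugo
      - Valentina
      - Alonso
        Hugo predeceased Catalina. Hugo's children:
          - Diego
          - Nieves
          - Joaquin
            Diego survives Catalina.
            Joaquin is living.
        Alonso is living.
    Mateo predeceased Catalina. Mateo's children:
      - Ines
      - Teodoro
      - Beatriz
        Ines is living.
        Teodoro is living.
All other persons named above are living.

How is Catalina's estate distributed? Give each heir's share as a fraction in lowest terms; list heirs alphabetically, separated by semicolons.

Pilar, as surviving spouse, takes 1/4.
The remaining 3/4 passes to Catalina's descendants per stirpes.
The 3/4 is divided into 4 equal shares of 3/16 among Fernando, Ursula, Ximena, Mateo.
Fernando predeceased; the 3/16 allotted to Fernando's branch passes to Fernando's issue by representation.
The 3/16 is divided into 2 equal shares of 3/32 among Octavio, Elena.
Octavio is living and takes 3/32.
Elena predeceased; the 3/32 allotted to Elena's branch passes to Elena's issue by representation.
The 3/32 is divided into 2 equal shares of 3/64 among Graciela, Ramiro.
Graciela is living and takes 3/64.
Ramiro is living and takes 3/64.
Ursula is living and takes 3/16.
Ximena predeceased; the 3/16 allotted to Ximena's branch passes to Ximena's issue by representation.
The 3/16 is divided into 3 equal shares of 1/16 among Hugo, Valentina, Alonso.
Hugo predeceased; the 1/16 allotted to Hugo's branch passes to Hugo's issue by representation.
The 1/16 is divided into 3 equal shares of 1/48 among Diego, Nieves, Joaquin.
Diego is living and takes 1/48.
Nieves is living and takes 1/48.
Joaquin is living and takes 1/48.
Valentina is living and takes 1/16.
Alonso is living and takes 1/16.
Mateo predeceased; the 3/16 allotted to Mateo's branch passes to Mateo's issue by representation.
The 3/16 is divided into 3 equal shares of 1/16 among Ines, Teodoro, Beatriz.
Ines is living and takes 1/16.
Teodoro is living and takes 1/16.
Beatriz is living and takes 1/16.

Alonso 1/16; Beatriz 1/16; Diego 1/48; Graciela 3/64; Ines 1/16; Joaquin 1/48; Nieves 1/48; Octavio 3/32; Pilar 1/4; Ramiro 3/64; Teodoro 1/16; Ursula 3/16; Valentina 1/16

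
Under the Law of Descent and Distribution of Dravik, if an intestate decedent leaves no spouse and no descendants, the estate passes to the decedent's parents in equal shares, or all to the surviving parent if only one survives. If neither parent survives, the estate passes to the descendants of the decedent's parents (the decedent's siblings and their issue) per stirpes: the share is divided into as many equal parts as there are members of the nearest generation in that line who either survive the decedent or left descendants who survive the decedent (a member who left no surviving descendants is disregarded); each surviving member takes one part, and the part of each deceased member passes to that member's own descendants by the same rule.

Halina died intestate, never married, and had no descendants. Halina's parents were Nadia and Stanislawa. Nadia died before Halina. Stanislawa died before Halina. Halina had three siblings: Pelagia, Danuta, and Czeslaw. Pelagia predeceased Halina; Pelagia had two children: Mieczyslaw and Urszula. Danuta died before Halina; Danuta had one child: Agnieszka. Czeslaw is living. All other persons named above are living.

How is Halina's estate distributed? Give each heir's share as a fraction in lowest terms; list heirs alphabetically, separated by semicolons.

Neither parent survives and there are no descendants, so the estate passes to Halina's siblings and their issue per stirpes.
The estate is divided into 3 equal shares of 1/3 among Pelagia, Danuta, Czeslaw.
Pelagia predeceased; the 1/3 allotted to Pelagia's branch passes to Pelagia's issue by representation.
The 1/3 is divided into 2 equal shares of 1/6 among Mieczyslaw, Urszula.
Mieczyslaw is living and takes 1/6.
Urszula is living and takes 1/6.
Danuta predeceased; the 1/3 allotted to Danuta's branch passes to Danuta's issue by representation.
Agnieszka is the sole taker at this level and receives the full 1/3.
Czeslaw is living and takes 1/3.

Agnieszka 1/3; Czeslaw 1/3; Mieczyslaw 1/6; Urszula 1/6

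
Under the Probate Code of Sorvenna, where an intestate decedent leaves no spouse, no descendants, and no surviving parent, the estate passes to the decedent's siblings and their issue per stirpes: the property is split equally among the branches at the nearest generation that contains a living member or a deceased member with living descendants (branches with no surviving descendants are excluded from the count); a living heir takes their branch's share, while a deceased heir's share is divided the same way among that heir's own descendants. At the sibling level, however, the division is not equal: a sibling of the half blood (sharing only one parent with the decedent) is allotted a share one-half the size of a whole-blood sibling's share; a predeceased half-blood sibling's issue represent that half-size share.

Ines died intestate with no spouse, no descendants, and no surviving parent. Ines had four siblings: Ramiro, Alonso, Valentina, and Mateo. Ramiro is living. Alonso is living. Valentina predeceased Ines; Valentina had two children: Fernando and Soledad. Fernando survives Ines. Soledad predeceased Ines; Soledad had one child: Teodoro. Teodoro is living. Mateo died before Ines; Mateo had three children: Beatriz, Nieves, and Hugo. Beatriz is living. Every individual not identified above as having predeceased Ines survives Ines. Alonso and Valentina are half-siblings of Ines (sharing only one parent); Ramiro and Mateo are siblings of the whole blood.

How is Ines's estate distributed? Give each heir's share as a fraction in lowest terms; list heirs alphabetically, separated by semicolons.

No spouse, descendants, or parent survives, so the estate passes to Ines's siblings per stirpes.
Half-blood siblings count for one-half the weight of whole-blood siblings at the initial division.
Dividing 1 in proportion to weights (total weight 3): Ramiro (weight 1) → 1/3; Alonso (weight 1/2) → 1/6; Valentina (weight 1/2) → 1/6; Mateo (weight 1) → 1/3.
Ramiro is living and takes 1/3.
Alonso is living and takes 1/6.
Valentina predeceased; the 1/6 allotted to Valentina's branch passes to Valentina's issue by representation.
The 1/6 is divided into 2 equal shares of 1/12 among Fernando, Soledad.
Fernando is living and takes 1/12.
Soledad predeceased; the 1/12 allotted to Soledad's branch passes to Soledad's issue by representation.
Teodoro is the sole taker at this level and receives the full 1/12.
Mateo predeceased; the 1/3 allotted to Mateo's branch passes to Mateo's issue by representation.
The 1/3 is divided into 3 equal shares of 1/9 among Beatriz, Nieves, Hugo.
Beatriz is living and takes 1/9.
Nieves is living and takes 1/9.
Hugo is living and takes 1/9.

Alonso 1/6; Beatriz 1/9; Fernando 1/12; Hugo 1/9; Nieves 1/9; Ramiro 1/3; Teodoro 1/12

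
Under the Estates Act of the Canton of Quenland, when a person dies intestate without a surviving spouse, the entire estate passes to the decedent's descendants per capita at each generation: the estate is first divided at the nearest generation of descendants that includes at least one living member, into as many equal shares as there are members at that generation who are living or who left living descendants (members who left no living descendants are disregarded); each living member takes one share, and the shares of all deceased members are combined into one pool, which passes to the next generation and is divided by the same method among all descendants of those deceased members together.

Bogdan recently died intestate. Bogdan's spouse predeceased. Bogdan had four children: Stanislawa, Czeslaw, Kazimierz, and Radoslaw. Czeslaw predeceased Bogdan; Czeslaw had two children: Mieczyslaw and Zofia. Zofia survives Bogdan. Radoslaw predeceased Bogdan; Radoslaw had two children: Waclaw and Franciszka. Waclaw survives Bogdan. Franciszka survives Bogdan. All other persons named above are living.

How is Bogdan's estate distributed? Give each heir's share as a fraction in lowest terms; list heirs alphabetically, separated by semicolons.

There is no surviving spouse, so the entire estate passes to Bogdan's descendants per capita at each generation.
At generation 1 (Stanislawa, Czeslaw, Kazimierz, Radoslaw) there are 4 shares of (1)/4 = 1/4 each.
Living: Stanislawa and Kazimierz — each takes 1/4.
Deceased: Czeslaw and Radoslaw. Their combined 1/2 is pooled and carried to generation 2.
At generation 2 (Mieczyslaw, Zofia, Waclaw, Franciszka) there are 4 shares of (1/2)/4 = 1/8 each.
Living: Mieczyslaw, Zofia, Waclaw, and Franciszka — each takes 1/8.

Franciszka 1/8; Kazimierz 1/4; Mieczyslaw 1/8; Stanislawa 1/4; Waclaw 1/8; Zofia 1/8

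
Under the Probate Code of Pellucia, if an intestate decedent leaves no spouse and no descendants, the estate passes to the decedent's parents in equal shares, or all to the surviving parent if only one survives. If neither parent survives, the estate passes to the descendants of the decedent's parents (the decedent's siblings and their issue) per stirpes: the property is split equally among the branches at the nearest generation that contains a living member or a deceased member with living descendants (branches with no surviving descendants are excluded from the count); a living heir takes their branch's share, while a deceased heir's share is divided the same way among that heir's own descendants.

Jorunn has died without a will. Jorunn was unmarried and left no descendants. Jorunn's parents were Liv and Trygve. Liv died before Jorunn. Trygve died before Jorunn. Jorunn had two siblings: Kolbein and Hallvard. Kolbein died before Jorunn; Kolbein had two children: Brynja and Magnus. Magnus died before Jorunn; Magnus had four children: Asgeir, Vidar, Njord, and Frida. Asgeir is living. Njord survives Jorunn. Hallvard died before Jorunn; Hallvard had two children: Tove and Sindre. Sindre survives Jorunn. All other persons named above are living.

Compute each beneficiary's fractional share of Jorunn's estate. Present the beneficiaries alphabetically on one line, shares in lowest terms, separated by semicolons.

Asgeir 1/16; Brynja 1/4; Frida 1/16; Njord 1/16; Sindre 1/4; Tove 1/4; Vidar 1/16

Neither parent survives and there are no descendants, so the estate passes to Jorunn's siblings and their issue per stirpes.
The estate is divided into 2 equal shares of 1/2 among Kolbein, Hallvard.
Kolbein predeceased; the 1/2 allotted to Kolbein's branch passes to Kolbein's issue by representation.
The 1/2 is divided into 2 equal shares of 1/4 among Brynja, Magnus.
Brynja is living and takes 1/4.
Magnus predeceased; the 1/4 allotted to Magnus's branch passes to Magnus's issue by representation.
The 1/4 is divided into 4 equal shares of 1/16 among Asgeir, Vidar, Njord, Frida.
Asgeir is living and takes 1/16.
Vidar is living and takes 1/16.
Njord is living and takes 1/16.
Frida is living and takes 1/16.
Hallvard predeceased; the 1/2 allotted to Hallvard's branch passes to Hallvard's issue by representation.
The 1/2 is divided into 2 equal shares of 1/4 among Tove, Sindre.
Tove is living and takes 1/4.
Sindre is living and takes 1/4.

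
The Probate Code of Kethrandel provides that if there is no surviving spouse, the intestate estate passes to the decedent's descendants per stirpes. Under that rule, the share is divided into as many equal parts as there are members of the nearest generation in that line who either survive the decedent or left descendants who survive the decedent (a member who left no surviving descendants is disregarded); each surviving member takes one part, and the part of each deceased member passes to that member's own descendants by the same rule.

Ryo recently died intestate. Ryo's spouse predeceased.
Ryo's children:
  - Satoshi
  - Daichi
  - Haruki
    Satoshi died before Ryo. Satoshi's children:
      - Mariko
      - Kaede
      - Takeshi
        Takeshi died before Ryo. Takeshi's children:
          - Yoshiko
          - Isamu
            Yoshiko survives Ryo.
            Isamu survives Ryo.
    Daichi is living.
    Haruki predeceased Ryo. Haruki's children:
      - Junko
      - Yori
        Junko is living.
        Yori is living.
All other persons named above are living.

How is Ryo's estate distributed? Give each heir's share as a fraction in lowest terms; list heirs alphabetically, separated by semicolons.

There is no surviving spouse, so the entire estate passes to Ryo's descendants per stirpes.
The estate is divided into 3 equal shares of 1/3 among Satoshi, Daichi, Haruki.
Satoshi predeceased; the 1/3 allotted to Satoshi's branch passes to Satoshi's issue by representation.
The 1/3 is divided into 3 equal shares of 1/9 among Mariko, Kaede, Takeshi.
Mariko is living and takes 1/9.
Kaede is living and takes 1/9.
Takeshi predeceased; the 1/9 allotted to Takeshi's branch passes to Takeshi's issue by representation.
The 1/9 is divided into 2 equal shares of 1/18 among Yoshiko, Isamu.
Yoshiko is living and takes 1/18.
Isamu is living and takes 1/18.
Daichi is living and takes 1/3.
Haruki predeceased; the 1/3 allotted to Haruki's branch passes to Haruki's issue by representation.
The 1/3 is divided into 2 equal shares of 1/6 among Junko, Yori.
Junko is living and takes 1/6.
Yori is living and takes 1/6.

Daichi 1/3; Isamu 1/18; Junko 1/6; Kaede 1/9; Mariko 1/9; Yori 1/6; Yoshiko 1/18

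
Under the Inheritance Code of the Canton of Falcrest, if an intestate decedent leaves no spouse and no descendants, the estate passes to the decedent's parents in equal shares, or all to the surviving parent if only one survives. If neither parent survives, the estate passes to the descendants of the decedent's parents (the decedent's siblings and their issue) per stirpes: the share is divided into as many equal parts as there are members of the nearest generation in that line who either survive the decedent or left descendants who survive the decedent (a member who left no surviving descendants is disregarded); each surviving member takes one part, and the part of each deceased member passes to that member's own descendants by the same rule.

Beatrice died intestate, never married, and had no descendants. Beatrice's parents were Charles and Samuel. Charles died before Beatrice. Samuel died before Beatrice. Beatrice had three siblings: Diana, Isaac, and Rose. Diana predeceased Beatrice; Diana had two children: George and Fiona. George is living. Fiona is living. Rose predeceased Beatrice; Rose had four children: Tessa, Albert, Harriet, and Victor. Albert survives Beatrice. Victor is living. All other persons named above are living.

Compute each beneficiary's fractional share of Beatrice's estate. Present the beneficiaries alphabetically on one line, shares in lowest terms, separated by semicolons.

Albert 1/12; Fiona 1/6; George 1/6; Harriet 1/12; Isaac 1/3; Tessa 1/12; Victor 1/12

Neither parent survives and there are no descendants, so the estate passes to Beatrice's siblings and their issue per stirpes.
The estate is divided into 3 equal shares of 1/3 among Diana, Isaac, Rose.
Diana predeceased; the 1/3 allotted to Diana's branch passes to Diana's issue by representation.
The 1/3 is divided into 2 equal shares of 1/6 among George, Fiona.
George is living and takes 1/6.
Fiona is living and takes 1/6.
Isaac is living and takes 1/3.
Rose predeceased; the 1/3 allotted to Rose's branch passes to Rose's issue by representation.
The 1/3 is divided into 4 equal shares of 1/12 among Tessa, Albert, Harriet, Victor.
Tessa is living and takes 1/12.
Albert is living and takes 1/12.
Harriet is living and takes 1/12.
Victor is living and takes 1/12.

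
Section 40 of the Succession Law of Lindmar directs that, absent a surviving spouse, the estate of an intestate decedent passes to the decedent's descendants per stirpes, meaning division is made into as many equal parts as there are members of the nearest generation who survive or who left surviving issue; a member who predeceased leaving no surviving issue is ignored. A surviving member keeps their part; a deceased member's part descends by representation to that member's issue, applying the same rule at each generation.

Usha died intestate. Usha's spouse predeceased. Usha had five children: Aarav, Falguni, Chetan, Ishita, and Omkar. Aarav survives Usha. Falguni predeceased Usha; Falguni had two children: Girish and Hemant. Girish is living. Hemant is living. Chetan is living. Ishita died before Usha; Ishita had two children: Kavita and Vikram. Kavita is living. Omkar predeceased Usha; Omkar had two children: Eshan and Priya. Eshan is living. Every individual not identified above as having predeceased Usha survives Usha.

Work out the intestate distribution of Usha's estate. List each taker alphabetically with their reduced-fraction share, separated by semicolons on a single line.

Aarav 1/5; Chetan 1/5; Eshan 1/10; Girish 1/10; Hemant 1/10; Kavita 1/10; Priya 1/10; Vikram 1/10

There is no surviving spouse, so the entire estate passes to Usha's descendants per stirpes.
The estate is divided into 5 equal shares of 1/5 among Aarav, Falguni, Chetan, Ishita, Omkar.
Aarav is living and takes 1/5.
Falguni predeceased; the 1/5 allotted to Falguni's branch passes to Falguni's issue by representation.
The 1/5 is divided into 2 equal shares of 1/10 among Girish, Hemant.
Girish is living and takes 1/10.
Hemant is living and takes 1/10.
Chetan is living and takes 1/5.
Ishita predeceased; the 1/5 allotted to Ishita's branch passes to Ishita's issue by representation.
The 1/5 is divided into 2 equal shares of 1/10 among Kavita, Vikram.
Kavita is living and takes 1/10.
Vikram is living and takes 1/10.
Omkar predeceased; the 1/5 allotted to Omkar's branch passes to Omkar's issue by representation.
The 1/5 is divided into 2 equal shares of 1/10 among Eshan, Priya.
Eshan is living and takes 1/10.
Priya is living and takes 1/10.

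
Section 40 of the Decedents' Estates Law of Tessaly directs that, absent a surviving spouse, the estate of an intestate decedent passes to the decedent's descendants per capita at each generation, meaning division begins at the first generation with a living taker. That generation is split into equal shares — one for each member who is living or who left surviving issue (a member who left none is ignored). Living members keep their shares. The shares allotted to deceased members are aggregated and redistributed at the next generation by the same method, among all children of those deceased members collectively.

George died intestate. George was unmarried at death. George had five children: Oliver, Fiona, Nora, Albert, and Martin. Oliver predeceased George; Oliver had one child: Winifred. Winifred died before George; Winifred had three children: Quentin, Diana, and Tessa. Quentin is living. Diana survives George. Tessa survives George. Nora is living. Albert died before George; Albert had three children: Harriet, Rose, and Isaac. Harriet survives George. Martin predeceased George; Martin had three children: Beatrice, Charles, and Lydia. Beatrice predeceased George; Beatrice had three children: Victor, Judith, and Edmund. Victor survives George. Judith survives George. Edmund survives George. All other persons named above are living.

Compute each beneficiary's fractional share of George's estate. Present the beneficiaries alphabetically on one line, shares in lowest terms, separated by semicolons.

Charles 3/35; Diana 1/35; Edmund 1/35; Fiona 1/5; Harriet 3/35; Isaac 3/35; Judith 1/35; Lydia 3/35; Nora 1/5; Quentin 1/35; Rose 3/35; Tessa 1/35; Victor 1/35

There is no surviving spouse, so the entire estate passes to George's descendants per capita at each generation.
At generation 1 (Oliver, Fiona, Nora, Albert, Martin) there are 5 shares of (1)/5 = 1/5 each.
Living: Fiona and Nora — each takes 1/5.
Deceased: Oliver, Albert, and Martin. Their combined 3/5 is pooled and carried to generation 2.
At generation 2 (Winifred, Harriet, Rose, Isaac, Beatrice, Charles, Lydia) there are 7 shares of (3/5)/7 = 3/35 each.
Living: Harriet, Rose, Isaac, Charles, and Lydia — each takes 3/35.
Deceased: Winifred and Beatrice. Their combined 6/35 is pooled and carried to generation 3.
At generation 3 (Quentin, Diana, Tessa, Victor, Judith, Edmund) there are 6 shares of (6/35)/6 = 1/35 each.
Living: Quentin, Diana, Tessa, Victor, Judith, and Edmund — each takes 1/35.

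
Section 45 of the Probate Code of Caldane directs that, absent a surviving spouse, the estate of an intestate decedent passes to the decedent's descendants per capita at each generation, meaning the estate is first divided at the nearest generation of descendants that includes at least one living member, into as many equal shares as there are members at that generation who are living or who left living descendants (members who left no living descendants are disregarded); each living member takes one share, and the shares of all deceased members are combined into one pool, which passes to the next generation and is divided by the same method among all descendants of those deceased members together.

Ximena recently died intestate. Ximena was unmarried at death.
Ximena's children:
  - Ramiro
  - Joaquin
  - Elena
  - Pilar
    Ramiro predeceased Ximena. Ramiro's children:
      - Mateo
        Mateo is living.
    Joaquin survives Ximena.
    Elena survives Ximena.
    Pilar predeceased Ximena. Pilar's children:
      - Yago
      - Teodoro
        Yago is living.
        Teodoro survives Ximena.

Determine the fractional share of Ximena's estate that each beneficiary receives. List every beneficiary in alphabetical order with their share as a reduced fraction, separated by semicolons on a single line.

There is no surviving spouse, so the entire estate passes to Ximena's descendants per capita at each generation.
At generation 1 (Ramiro, Joaquin, Elena, Pilar) there are 4 shares of (1)/4 = 1/4 each.
Living: Joaquin and Elena — each takes 1/4.
Deceased: Ramiro and Pilar. Their combined 1/2 is pooled and carried to generation 2.
At generation 2 (Mateo, Yago, Teodoro) there are 3 shares of (1/2)/3 = 1/6 each.
Living: Mateo, Yago, and Teodoro — each takes 1/6.

Elena 1/4; Joaquin 1/4; Mateo 1/6; Teodoro 1/6; Yago 1/6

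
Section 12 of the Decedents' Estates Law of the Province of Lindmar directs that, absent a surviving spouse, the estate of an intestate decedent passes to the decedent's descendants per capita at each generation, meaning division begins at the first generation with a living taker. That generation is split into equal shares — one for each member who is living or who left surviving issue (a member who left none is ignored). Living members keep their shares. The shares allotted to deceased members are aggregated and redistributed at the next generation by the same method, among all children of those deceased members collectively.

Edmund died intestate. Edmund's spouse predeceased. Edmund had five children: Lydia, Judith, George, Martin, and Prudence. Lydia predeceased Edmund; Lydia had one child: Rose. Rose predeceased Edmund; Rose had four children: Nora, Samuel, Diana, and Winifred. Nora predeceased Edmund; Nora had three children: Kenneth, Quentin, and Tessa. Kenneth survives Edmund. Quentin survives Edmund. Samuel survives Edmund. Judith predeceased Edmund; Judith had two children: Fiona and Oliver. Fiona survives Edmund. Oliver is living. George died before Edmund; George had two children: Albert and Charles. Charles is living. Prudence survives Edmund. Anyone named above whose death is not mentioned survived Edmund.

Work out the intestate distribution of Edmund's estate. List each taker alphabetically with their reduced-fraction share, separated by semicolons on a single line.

There is no surviving spouse, so the entire estate passes to Edmund's descendants per capita at each generation.
At generation 1 (Lydia, Judith, George, Martin, Prudence) there are 5 shares of (1)/5 = 1/5 each.
Living: Martin and Prudence — each takes 1/5.
Deceased: Lydia, Judith, and George. Their combined 3/5 is pooled and carried to generation 2.
At generation 2 (Rose, Fiona, Oliver, Albert, Charles) there are 5 shares of (3/5)/5 = 3/25 each.
Living: Fiona, Oliver, Albert, and Charles — each takes 3/25.
Deceased: Rose. That 3/25 share is carried to generation 3.
At generation 3 (Nora, Samuel, Diana, Winifred) there are 4 shares of (3/25)/4 = 3/100 each.
Living: Samuel, Diana, and Winifred — each takes 3/100.
Deceased: Nora. That 3/100 share is carried to generation 4.
At generation 4 (Kenneth, Quentin, Tessa) there are 3 shares of (3/100)/3 = 1/100 each.
Living: Kenneth, Quentin, and Tessa — each takes 1/100.

Albert 3/25; Charles 3/25; Diana 3/100; Fiona 3/25; Kenneth 1/100; Martin 1/5; Oliver 3/25; Prudence 1/5; Quentin 1/100; Samuel 3/100; Tessa 1/100; Winifred 3/100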